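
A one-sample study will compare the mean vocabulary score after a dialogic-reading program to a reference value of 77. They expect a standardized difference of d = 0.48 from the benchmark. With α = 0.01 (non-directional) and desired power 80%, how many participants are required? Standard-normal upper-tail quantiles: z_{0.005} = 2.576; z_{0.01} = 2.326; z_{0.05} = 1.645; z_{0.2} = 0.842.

For a one-sample test: n = ((z_{α/2} + z_β) / d)².
z_{α/2} + z_β = 2.576 + 0.842 = 3.418.
n = (3.418 / 0.48)² = 7.121² = 50.71.
Round up.

n = 51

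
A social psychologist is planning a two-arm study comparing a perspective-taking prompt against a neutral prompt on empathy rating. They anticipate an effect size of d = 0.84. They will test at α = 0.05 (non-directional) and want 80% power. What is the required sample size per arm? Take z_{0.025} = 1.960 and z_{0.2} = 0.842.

n = 23 per group

For two independent groups with equal n: n = 2·((z_{α/2} + z_β) / d)².
z_{α/2} + z_β = 1.960 + 0.842 = 2.802.
n = 2 × (2.802 / 0.84)² = 2 × 3.336² = 2 × 11.13 = 22.3.
Round up to the next whole participant.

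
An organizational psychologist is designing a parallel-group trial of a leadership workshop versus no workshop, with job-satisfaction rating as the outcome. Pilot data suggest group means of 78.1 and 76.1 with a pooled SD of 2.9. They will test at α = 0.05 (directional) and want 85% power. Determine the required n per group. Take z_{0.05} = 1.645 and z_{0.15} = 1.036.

Cohen's d = |M₁ − M₂| / SD_pooled = |78.1 − 76.1| / 2.9 = 2.0 / 2.9 = 0.690.
For two independent groups with equal n: n = 2·((z_{α} + z_β) / d)².
z_{α} + z_β = 1.645 + 1.036 = 2.681.
n = 2 × (2.681 / 0.690)² = 2 × 3.886² = 2 × 15.10 = 30.2.
Round up to the next whole participant.

n = 31 per group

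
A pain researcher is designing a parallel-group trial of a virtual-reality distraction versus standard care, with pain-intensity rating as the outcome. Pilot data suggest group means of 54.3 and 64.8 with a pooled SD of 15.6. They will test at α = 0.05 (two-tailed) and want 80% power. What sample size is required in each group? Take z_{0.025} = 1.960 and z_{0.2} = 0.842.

n = 35 per group

Cohen's d = |M₁ − M₂| / SD_pooled = |54.3 − 64.8| / 15.6 = 10.5 / 15.6 = 0.673.
For two independent groups with equal n: n = 2·((z_{α/2} + z_β) / d)².
z_{α/2} + z_β = 1.960 + 0.842 = 2.802.
n = 2 × (2.802 / 0.673)² = 2 × 4.163² = 2 × 17.33 = 34.7.
Round up to the next whole participant.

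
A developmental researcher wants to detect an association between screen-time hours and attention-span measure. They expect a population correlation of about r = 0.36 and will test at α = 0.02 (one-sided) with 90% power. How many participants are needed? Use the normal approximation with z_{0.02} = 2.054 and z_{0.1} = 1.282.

n = 82

Fisher's z: C = ½·ln((1+r)/(1−r)) = ½·ln(2.1250) = 0.3769.
n = ((z_{α} + z_β)/C)² + 3.
(2.054 + 1.282) / 0.3769 = 3.336 / 0.3769 = 8.851.
n = 8.851² + 3 = 78.34 + 3 = 81.3.
Round up.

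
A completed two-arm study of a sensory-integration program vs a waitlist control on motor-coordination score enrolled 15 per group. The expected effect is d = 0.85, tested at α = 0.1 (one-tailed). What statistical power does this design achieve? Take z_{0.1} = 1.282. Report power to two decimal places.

For two equal groups, power = Φ(d·√(n/2) − z_{α}).
d·√(n/2) = 0.85 × √(15/2) = 0.85 × 2.739 = 2.328.
z_β = 2.328 − 1.282 = 1.046.
Power = Φ(1.046) = 0.852.

power ≈ 0.85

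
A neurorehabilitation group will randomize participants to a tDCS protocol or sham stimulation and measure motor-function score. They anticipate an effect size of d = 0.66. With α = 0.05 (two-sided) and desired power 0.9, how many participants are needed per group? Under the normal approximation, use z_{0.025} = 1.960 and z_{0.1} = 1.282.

n = 49 per group

For two independent groups with equal n: n = 2·((z_{α/2} + z_β) / d)².
z_{α/2} + z_β = 1.960 + 1.282 = 3.242.
n = 2 × (3.242 / 0.66)² = 2 × 4.912² = 2 × 24.13 = 48.3.
Round up to the next whole participant.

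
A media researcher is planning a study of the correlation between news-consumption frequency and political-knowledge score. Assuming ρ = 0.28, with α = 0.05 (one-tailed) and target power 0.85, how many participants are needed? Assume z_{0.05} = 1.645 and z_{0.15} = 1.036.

n = 90

Fisher's z: C = ½·ln((1+r)/(1−r)) = ½·ln(1.7778) = 0.2877.
n = ((z_{α} + z_β)/C)² + 3.
(1.645 + 1.036) / 0.2877 = 2.681 / 0.2877 = 9.319.
n = 9.319² + 3 = 86.84 + 3 = 89.8.
Round up.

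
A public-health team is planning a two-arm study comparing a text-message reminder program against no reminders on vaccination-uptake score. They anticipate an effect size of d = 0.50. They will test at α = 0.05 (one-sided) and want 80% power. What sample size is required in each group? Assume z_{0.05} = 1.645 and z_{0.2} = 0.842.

For two independent groups with equal n: n = 2·((z_{α} + z_β) / d)².
z_{α} + z_β = 1.645 + 0.842 = 2.487.
n = 2 × (2.487 / 0.50)² = 2 × 4.974² = 2 × 24.74 = 49.5.
Round up to the next whole participant.

n = 50 per group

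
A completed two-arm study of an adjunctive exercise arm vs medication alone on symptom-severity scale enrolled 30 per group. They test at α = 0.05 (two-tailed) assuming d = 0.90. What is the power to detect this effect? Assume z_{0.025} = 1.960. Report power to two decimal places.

For two equal groups, power = Φ(d·√(n/2) − z_{α/2}).
d·√(n/2) = 0.90 × √(30/2) = 0.90 × 3.873 = 3.486.
z_β = 3.486 − 1.960 = 1.526.
Power = Φ(1.526) = 0.936.

power ≈ 0.94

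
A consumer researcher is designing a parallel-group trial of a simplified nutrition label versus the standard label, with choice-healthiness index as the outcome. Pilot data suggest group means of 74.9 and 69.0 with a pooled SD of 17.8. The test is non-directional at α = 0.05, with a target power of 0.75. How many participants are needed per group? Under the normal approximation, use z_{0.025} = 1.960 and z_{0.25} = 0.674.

n = 127 per group

Cohen's d = |M₁ − M₂| / SD_pooled = |74.9 − 69.0| / 17.8 = 5.9 / 17.8 = 0.331.
For two independent groups with equal n: n = 2·((z_{α/2} + z_β) / d)².
z_{α/2} + z_β = 1.960 + 0.674 = 2.634.
n = 2 × (2.634 / 0.331)² = 2 × 7.958² = 2 × 63.33 = 126.7.
Round up to the next whole participant.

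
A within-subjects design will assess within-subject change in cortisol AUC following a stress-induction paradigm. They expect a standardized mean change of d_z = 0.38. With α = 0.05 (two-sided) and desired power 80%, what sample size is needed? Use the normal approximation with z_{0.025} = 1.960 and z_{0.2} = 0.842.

n = 55 pairs

For a paired (one-sample on differences) test: n = ((z_{α/2} + z_β) / d)².
z_{α/2} + z_β = 1.960 + 0.842 = 2.802.
n = (2.802 / 0.38)² = 7.374² = 54.37.
Round up.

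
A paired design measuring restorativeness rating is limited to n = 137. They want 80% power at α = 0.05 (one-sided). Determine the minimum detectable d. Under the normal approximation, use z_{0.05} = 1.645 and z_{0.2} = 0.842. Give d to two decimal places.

For a single sample (or paired design) of n = 137: d_min = (z_{α} + z_β)/√n.
z-sum = 1.645 + 0.842 = 2.487.
d_min = 2.487 / √137 = 2.487 / 11.705 = 0.212.

d_min ≈ 0.21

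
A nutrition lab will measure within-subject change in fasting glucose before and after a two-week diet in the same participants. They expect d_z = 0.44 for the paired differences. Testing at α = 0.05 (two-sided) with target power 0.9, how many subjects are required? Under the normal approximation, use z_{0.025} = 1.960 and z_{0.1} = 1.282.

n = 55 pairs

For a paired (one-sample on differences) test: n = ((z_{α/2} + z_β) / d)².
z_{α/2} + z_β = 1.960 + 1.282 = 3.242.
n = (3.242 / 0.44)² = 7.368² = 54.29.
Round up.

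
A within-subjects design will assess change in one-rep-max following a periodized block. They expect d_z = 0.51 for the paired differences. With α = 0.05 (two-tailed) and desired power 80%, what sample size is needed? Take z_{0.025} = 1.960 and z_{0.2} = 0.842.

For a paired (one-sample on differences) test: n = ((z_{α/2} + z_β) / d)².
z_{α/2} + z_β = 1.960 + 0.842 = 2.802.
n = (2.802 / 0.51)² = 5.494² = 30.19.
Round up.

n = 31 pairs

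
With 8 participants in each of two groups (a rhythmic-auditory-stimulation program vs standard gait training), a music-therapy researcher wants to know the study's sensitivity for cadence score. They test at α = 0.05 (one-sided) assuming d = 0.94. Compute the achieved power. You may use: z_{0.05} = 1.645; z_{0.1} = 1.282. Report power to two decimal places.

For two equal groups, power = Φ(d·√(n/2) − z_{α}).
d·√(n/2) = 0.94 × √(8/2) = 0.94 × 2.000 = 1.880.
z_β = 1.880 − 1.645 = 0.235.
Power = Φ(0.235) = 0.593.

power ≈ 0.59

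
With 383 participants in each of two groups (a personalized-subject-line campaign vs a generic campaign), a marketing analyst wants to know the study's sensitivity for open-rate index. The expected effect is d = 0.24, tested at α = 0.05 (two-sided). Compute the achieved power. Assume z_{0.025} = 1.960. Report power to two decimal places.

For two equal groups, power = Φ(d·√(n/2) − z_{α/2}).
d·√(n/2) = 0.24 × √(383/2) = 0.24 × 13.838 = 3.321.
z_β = 3.321 − 1.960 = 1.361.
Power = Φ(1.361) = 0.913.

power ≈ 0.91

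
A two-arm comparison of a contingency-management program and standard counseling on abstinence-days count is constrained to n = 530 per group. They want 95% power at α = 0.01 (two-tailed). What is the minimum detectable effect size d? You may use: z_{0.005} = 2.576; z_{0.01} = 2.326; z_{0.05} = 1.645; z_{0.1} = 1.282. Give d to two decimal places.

d_min ≈ 0.26

For two independent groups of n = 530 each: d_min = (z_{α/2} + z_β)·√(2/n).
z-sum = 2.576 + 1.645 = 4.221.
d_min = 4.221 × √(2/530) = 4.221 × 0.0614 = 0.259.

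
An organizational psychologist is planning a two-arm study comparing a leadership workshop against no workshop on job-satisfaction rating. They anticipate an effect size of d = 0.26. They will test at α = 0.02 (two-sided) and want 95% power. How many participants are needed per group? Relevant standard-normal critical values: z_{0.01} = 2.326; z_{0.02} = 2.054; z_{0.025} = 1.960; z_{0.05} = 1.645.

n = 467 per group

For two independent groups with equal n: n = 2·((z_{α/2} + z_β) / d)².
z_{α/2} + z_β = 2.326 + 1.645 = 3.971.
n = 2 × (3.971 / 0.26)² = 2 × 15.273² = 2 × 233.27 = 466.5.
Round up to the next whole participant.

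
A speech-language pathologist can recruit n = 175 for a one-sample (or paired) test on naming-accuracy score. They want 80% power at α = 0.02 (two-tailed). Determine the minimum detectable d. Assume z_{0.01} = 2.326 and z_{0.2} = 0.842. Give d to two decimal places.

For a single sample (or paired design) of n = 175: d_min = (z_{α/2} + z_β)/√n.
z-sum = 2.326 + 0.842 = 3.168.
d_min = 3.168 / √175 = 3.168 / 13.229 = 0.239.

d_min ≈ 0.24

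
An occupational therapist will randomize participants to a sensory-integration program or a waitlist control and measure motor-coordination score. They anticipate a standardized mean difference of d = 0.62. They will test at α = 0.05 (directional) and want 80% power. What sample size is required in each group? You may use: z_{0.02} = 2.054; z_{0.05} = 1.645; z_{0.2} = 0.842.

For two independent groups with equal n: n = 2·((z_{α} + z_β) / d)².
z_{α} + z_β = 1.645 + 0.842 = 2.487.
n = 2 × (2.487 / 0.62)² = 2 × 4.011² = 2 × 16.09 = 32.2.
Round up to the next whole participant.

n = 33 per group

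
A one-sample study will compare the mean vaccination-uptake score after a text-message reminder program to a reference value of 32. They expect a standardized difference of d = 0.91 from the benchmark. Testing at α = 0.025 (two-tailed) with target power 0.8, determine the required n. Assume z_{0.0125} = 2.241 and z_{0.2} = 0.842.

For a one-sample test: n = ((z_{α/2} + z_β) / d)².
z_{α/2} + z_β = 2.241 + 0.842 = 3.083.
n = (3.083 / 0.91)² = 3.388² = 11.48.
Round up.

n = 12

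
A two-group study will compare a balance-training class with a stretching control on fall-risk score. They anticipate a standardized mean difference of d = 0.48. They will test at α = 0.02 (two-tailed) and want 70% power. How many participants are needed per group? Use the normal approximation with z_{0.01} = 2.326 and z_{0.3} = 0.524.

For two independent groups with equal n: n = 2·((z_{α/2} + z_β) / d)².
z_{α/2} + z_β = 2.326 + 0.524 = 2.850.
n = 2 × (2.850 / 0.48)² = 2 × 5.938² = 2 × 35.25 = 70.5.
Round up to the next whole participant.

n = 71 per group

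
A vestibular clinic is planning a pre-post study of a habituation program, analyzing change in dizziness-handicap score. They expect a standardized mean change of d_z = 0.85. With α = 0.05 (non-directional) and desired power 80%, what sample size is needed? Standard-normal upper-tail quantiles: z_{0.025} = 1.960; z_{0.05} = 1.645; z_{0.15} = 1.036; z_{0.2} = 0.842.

n = 11 pairs

For a paired (one-sample on differences) test: n = ((z_{α/2} + z_β) / d)².
z_{α/2} + z_β = 1.960 + 0.842 = 2.802.
n = (2.802 / 0.85)² = 3.296² = 10.87.
Round up.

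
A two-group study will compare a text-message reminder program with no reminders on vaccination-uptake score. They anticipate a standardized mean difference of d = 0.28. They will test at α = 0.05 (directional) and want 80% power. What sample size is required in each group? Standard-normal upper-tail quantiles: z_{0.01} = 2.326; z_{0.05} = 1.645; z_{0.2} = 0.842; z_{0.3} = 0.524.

n = 158 per group

For two independent groups with equal n: n = 2·((z_{α} + z_β) / d)².
z_{α} + z_β = 1.645 + 0.842 = 2.487.
n = 2 × (2.487 / 0.28)² = 2 × 8.882² = 2 × 78.89 = 157.8.
Round up to the next whole participant.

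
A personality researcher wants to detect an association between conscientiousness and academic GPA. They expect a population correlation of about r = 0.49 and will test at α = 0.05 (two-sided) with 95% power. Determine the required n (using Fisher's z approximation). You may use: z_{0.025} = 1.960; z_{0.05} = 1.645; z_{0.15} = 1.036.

Fisher's z: C = ½·ln((1+r)/(1−r)) = ½·ln(2.9216) = 0.5361.
n = ((z_{α/2} + z_β)/C)² + 3.
(1.960 + 1.645) / 0.5361 = 3.605 / 0.5361 = 6.724.
n = 6.724² + 3 = 45.22 + 3 = 48.2.
Round up.

n = 49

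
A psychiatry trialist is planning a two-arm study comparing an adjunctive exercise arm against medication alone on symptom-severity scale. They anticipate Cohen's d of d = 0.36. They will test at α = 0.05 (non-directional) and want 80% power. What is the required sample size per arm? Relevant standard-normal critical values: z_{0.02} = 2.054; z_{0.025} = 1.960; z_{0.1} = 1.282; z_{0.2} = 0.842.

n = 122 per group

For two independent groups with equal n: n = 2·((z_{α/2} + z_β) / d)².
z_{α/2} + z_β = 1.960 + 0.842 = 2.802.
n = 2 × (2.802 / 0.36)² = 2 × 7.783² = 2 × 60.58 = 121.2.
Round up to the next whole participant.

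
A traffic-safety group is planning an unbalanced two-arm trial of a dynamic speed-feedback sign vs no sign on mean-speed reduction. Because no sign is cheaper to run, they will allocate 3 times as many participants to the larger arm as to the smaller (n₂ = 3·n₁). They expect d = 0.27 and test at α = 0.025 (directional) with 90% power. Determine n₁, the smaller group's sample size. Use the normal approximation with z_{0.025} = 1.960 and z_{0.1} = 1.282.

With allocation ratio k = n₂/n₁ = 3, Var(x̄₁−x̄₂) = σ²(1/n₁ + 1/(k·n₁)) = σ²·(k+1)/(k·n₁).
So n₁ = (1 + 1/k)·((z_{α} + z_β)/d)² = 1.333 × (3.242/0.27)².
n₁ = 1.333 × 144.18 = 192.2.
Round up: n₁ = 193, giving n₂ = 3 × 193 = 579.

n₁ = 193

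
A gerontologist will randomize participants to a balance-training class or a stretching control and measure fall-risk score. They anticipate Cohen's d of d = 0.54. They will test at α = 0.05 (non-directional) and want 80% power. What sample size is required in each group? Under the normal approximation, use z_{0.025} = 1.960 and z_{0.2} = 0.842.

For two independent groups with equal n: n = 2·((z_{α/2} + z_β) / d)².
z_{α/2} + z_β = 1.960 + 0.842 = 2.802.
n = 2 × (2.802 / 0.54)² = 2 × 5.189² = 2 × 26.92 = 53.8.
Round up to the next whole participant.

n = 54 per group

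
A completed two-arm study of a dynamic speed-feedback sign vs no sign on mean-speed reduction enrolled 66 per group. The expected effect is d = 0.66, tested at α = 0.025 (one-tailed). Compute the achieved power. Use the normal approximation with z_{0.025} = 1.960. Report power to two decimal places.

power ≈ 0.97

For two equal groups, power = Φ(d·√(n/2) − z_{α}).
d·√(n/2) = 0.66 × √(66/2) = 0.66 × 5.745 = 3.791.
z_β = 3.791 − 1.960 = 1.831.
Power = Φ(1.831) = 0.966.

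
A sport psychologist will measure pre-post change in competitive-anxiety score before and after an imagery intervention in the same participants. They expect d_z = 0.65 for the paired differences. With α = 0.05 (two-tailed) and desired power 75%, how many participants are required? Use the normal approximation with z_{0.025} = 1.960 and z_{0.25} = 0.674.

n = 17 pairs

For a paired (one-sample on differences) test: n = ((z_{α/2} + z_β) / d)².
z_{α/2} + z_β = 1.960 + 0.674 = 2.634.
n = (2.634 / 0.65)² = 4.052² = 16.42.
Round up.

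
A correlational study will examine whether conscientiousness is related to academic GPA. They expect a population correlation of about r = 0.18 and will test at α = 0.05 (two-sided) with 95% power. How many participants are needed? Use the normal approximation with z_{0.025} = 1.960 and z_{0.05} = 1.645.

n = 396

Fisher's z: C = ½·ln((1+r)/(1−r)) = ½·ln(1.4390) = 0.1820.
n = ((z_{α/2} + z_β)/C)² + 3.
(1.960 + 1.645) / 0.1820 = 3.605 / 0.1820 = 19.808.
n = 19.808² + 3 = 392.34 + 3 = 395.3.
Round up.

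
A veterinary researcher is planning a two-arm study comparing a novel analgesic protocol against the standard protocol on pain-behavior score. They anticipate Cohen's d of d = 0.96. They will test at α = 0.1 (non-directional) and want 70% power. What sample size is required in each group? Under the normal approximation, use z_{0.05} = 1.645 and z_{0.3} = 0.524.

For two independent groups with equal n: n = 2·((z_{α/2} + z_β) / d)².
z_{α/2} + z_β = 1.645 + 0.524 = 2.169.
n = 2 × (2.169 / 0.96)² = 2 × 2.259² = 2 × 5.10 = 10.2.
Round up to the next whole participant.

n = 11 per group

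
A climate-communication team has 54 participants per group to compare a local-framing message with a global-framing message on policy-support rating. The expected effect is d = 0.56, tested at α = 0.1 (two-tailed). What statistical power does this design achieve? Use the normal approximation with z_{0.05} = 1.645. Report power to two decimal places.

power ≈ 0.90

For two equal groups, power = Φ(d·√(n/2) − z_{α/2}).
d·√(n/2) = 0.56 × √(54/2) = 0.56 × 5.196 = 2.910.
z_β = 2.910 − 1.645 = 1.265.
Power = Φ(1.265) = 0.897.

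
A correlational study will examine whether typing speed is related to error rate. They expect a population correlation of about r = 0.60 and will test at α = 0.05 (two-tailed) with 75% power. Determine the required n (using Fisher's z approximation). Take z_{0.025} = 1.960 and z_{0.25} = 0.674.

n = 18

Fisher's z: C = ½·ln((1+r)/(1−r)) = ½·ln(4.0000) = 0.6931.
n = ((z_{α/2} + z_β)/C)² + 3.
(1.960 + 0.674) / 0.6931 = 2.634 / 0.6931 = 3.800.
n = 3.800² + 3 = 14.44 + 3 = 17.4.
Round up.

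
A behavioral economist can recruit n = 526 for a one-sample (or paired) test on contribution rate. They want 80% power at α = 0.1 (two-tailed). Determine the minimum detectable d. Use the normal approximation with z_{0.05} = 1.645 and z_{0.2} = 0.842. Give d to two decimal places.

d_min ≈ 0.11

For a single sample (or paired design) of n = 526: d_min = (z_{α/2} + z_β)/√n.
z-sum = 1.645 + 0.842 = 2.487.
d_min = 2.487 / √526 = 2.487 / 22.935 = 0.108.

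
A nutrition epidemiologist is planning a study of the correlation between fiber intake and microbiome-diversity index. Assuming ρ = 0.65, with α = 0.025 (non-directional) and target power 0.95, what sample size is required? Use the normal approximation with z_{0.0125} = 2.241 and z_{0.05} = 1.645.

n = 29

Fisher's z: C = ½·ln((1+r)/(1−r)) = ½·ln(4.7143) = 0.7753.
n = ((z_{α/2} + z_β)/C)² + 3.
(2.241 + 1.645) / 0.7753 = 3.886 / 0.7753 = 5.012.
n = 5.012² + 3 = 25.12 + 3 = 28.1.
Round up.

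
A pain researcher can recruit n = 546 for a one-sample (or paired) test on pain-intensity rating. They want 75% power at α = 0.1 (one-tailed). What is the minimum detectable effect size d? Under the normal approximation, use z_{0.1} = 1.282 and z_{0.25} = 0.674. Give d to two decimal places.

For a single sample (or paired design) of n = 546: d_min = (z_{α} + z_β)/√n.
z-sum = 1.282 + 0.674 = 1.956.
d_min = 1.956 / √546 = 1.956 / 23.367 = 0.084.

d_min ≈ 0.08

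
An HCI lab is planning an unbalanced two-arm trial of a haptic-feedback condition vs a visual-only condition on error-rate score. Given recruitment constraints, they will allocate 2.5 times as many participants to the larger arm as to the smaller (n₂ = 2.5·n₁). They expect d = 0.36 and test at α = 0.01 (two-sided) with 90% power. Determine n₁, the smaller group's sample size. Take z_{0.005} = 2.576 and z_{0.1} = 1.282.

n₁ = 161

With allocation ratio k = n₂/n₁ = 2.5, Var(x̄₁−x̄₂) = σ²(1/n₁ + 1/(k·n₁)) = σ²·(k+1)/(k·n₁).
So n₁ = (1 + 1/k)·((z_{α/2} + z_β)/d)² = 1.400 × (3.858/0.36)².
n₁ = 1.400 × 114.85 = 160.8.
Round up: n₁ = 161, giving n₂ = ⌈2.5 × 161⌉ = ⌈402.5⌉ = 403.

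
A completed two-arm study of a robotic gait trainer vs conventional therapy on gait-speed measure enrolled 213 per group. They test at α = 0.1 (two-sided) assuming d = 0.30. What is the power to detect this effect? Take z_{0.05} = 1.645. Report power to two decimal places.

power ≈ 0.93

For two equal groups, power = Φ(d·√(n/2) − z_{α/2}).
d·√(n/2) = 0.30 × √(213/2) = 0.30 × 10.320 = 3.096.
z_β = 3.096 − 1.645 = 1.451.
Power = Φ(1.451) = 0.927.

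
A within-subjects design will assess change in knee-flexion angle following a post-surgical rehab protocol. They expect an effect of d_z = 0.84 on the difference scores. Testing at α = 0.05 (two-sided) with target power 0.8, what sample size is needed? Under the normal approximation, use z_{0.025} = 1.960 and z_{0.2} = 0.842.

n = 12 pairs

For a paired (one-sample on differences) test: n = ((z_{α/2} + z_β) / d)².
z_{α/2} + z_β = 1.960 + 0.842 = 2.802.
n = (2.802 / 0.84)² = 3.336² = 11.13.
Round up.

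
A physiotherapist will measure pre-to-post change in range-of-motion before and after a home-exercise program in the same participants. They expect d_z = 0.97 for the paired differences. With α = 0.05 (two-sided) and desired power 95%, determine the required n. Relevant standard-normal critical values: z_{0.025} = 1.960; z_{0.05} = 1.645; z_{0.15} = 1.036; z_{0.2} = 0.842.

n = 14 pairs

For a paired (one-sample on differences) test: n = ((z_{α/2} + z_β) / d)².
z_{α/2} + z_β = 1.960 + 1.645 = 3.605.
n = (3.605 / 0.97)² = 3.716² = 13.81.
Round up.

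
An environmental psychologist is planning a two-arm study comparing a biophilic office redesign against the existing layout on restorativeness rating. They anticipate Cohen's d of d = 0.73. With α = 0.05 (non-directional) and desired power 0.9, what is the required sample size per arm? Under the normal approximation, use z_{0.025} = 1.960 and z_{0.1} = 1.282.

n = 40 per group

For two independent groups with equal n: n = 2·((z_{α/2} + z_β) / d)².
z_{α/2} + z_β = 1.960 + 1.282 = 3.242.
n = 2 × (3.242 / 0.73)² = 2 × 4.441² = 2 × 19.72 = 39.4.
Round up to the next whole participant.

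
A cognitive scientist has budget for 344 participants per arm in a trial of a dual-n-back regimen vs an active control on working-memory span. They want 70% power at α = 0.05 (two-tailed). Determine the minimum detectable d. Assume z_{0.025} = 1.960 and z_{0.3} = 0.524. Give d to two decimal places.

d_min ≈ 0.19

For two independent groups of n = 344 each: d_min = (z_{α/2} + z_β)·√(2/n).
z-sum = 1.960 + 0.524 = 2.484.
d_min = 2.484 × √(2/344) = 2.484 × 0.0762 = 0.189.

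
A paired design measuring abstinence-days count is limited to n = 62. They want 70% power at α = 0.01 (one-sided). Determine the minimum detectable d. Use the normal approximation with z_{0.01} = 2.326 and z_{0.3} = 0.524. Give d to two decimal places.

For a single sample (or paired design) of n = 62: d_min = (z_{α} + z_β)/√n.
z-sum = 2.326 + 0.524 = 2.850.
d_min = 2.850 / √62 = 2.850 / 7.874 = 0.362.

d_min ≈ 0.36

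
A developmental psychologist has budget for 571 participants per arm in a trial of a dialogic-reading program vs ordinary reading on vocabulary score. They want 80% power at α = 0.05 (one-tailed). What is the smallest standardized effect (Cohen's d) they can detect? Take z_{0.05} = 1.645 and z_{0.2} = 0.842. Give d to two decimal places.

d_min ≈ 0.15

For two independent groups of n = 571 each: d_min = (z_{α} + z_β)·√(2/n).
z-sum = 1.645 + 0.842 = 2.487.
d_min = 2.487 × √(2/571) = 2.487 × 0.0592 = 0.147.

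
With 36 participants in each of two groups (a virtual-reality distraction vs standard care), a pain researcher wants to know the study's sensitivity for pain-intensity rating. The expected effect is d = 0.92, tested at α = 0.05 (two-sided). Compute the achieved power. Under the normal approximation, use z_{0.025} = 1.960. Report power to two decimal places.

For two equal groups, power = Φ(d·√(n/2) − z_{α/2}).
d·√(n/2) = 0.92 × √(36/2) = 0.92 × 4.243 = 3.903.
z_β = 3.903 − 1.960 = 1.943.
Power = Φ(1.943) = 0.974.

power ≈ 0.97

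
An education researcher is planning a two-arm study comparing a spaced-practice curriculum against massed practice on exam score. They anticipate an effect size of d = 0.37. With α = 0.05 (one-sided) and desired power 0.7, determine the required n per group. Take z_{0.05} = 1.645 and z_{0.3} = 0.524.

For two independent groups with equal n: n = 2·((z_{α} + z_β) / d)².
z_{α} + z_β = 1.645 + 0.524 = 2.169.
n = 2 × (2.169 / 0.37)² = 2 × 5.862² = 2 × 34.36 = 68.7.
Round up to the next whole participant.

n = 69 per group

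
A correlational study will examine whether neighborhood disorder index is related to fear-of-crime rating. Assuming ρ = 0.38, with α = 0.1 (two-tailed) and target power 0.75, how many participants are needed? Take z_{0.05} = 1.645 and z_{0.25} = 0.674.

Fisher's z: C = ½·ln((1+r)/(1−r)) = ½·ln(2.2258) = 0.4001.
n = ((z_{α/2} + z_β)/C)² + 3.
(1.645 + 0.674) / 0.4001 = 2.319 / 0.4001 = 5.796.
n = 5.796² + 3 = 33.59 + 3 = 36.6.
Round up.

n = 37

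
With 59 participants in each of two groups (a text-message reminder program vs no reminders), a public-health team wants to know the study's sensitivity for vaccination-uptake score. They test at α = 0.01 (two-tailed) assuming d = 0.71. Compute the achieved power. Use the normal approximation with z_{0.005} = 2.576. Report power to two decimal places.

power ≈ 0.90

For two equal groups, power = Φ(d·√(n/2) − z_{α/2}).
d·√(n/2) = 0.71 × √(59/2) = 0.71 × 5.431 = 3.856.
z_β = 3.856 − 2.576 = 1.280.
Power = Φ(1.280) = 0.900.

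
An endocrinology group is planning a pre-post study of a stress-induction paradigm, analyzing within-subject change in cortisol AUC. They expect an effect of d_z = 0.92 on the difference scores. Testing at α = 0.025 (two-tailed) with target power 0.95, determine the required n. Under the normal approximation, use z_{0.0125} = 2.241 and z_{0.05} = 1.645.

n = 18 pairs

For a paired (one-sample on differences) test: n = ((z_{α/2} + z_β) / d)².
z_{α/2} + z_β = 2.241 + 1.645 = 3.886.
n = (3.886 / 0.92)² = 4.224² = 17.84.
Round up.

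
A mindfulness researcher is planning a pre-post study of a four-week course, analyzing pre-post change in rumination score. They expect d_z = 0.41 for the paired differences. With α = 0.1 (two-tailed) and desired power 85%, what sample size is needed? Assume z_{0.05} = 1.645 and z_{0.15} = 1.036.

n = 43 pairs

For a paired (one-sample on differences) test: n = ((z_{α/2} + z_β) / d)².
z_{α/2} + z_β = 1.645 + 1.036 = 2.681.
n = (2.681 / 0.41)² = 6.539² = 42.76.
Round up.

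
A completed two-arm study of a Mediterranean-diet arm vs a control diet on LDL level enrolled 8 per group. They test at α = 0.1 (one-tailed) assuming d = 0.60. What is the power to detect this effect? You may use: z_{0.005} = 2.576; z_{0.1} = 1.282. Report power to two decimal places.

power ≈ 0.47

For two equal groups, power = Φ(d·√(n/2) − z_{α}).
d·√(n/2) = 0.60 × √(8/2) = 0.60 × 2.000 = 1.200.
z_β = 1.200 − 1.282 = -0.082.
Power = Φ(-0.082) = 0.467.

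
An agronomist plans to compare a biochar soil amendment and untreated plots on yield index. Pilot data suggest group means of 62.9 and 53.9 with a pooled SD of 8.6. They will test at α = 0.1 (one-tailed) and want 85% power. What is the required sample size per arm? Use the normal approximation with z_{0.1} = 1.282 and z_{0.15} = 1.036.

n = 10 per group

Cohen's d = |M₁ − M₂| / SD_pooled = |62.9 − 53.9| / 8.6 = 9.0 / 8.6 = 1.047.
For two independent groups with equal n: n = 2·((z_{α} + z_β) / d)².
z_{α} + z_β = 1.282 + 1.036 = 2.318.
n = 2 × (2.318 / 1.047)² = 2 × 2.214² = 2 × 4.90 = 9.8.
Round up to the next whole participant.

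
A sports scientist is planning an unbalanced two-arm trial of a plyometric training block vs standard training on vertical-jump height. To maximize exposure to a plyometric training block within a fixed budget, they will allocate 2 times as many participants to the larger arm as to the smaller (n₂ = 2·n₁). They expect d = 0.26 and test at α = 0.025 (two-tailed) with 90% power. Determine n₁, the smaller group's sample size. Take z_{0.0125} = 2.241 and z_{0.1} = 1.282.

n₁ = 276

With allocation ratio k = n₂/n₁ = 2, Var(x̄₁−x̄₂) = σ²(1/n₁ + 1/(k·n₁)) = σ²·(k+1)/(k·n₁).
So n₁ = (1 + 1/k)·((z_{α/2} + z_β)/d)² = 1.500 × (3.523/0.26)².
n₁ = 1.500 × 183.60 = 275.4.
Round up: n₁ = 276, giving n₂ = 2 × 276 = 552.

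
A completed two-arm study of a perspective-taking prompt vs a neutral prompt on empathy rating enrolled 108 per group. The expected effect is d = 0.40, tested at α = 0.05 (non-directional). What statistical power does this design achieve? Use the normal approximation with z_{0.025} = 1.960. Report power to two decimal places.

For two equal groups, power = Φ(d·√(n/2) − z_{α/2}).
d·√(n/2) = 0.40 × √(108/2) = 0.40 × 7.348 = 2.939.
z_β = 2.939 − 1.960 = 0.979.
Power = Φ(0.979) = 0.836.

power ≈ 0.84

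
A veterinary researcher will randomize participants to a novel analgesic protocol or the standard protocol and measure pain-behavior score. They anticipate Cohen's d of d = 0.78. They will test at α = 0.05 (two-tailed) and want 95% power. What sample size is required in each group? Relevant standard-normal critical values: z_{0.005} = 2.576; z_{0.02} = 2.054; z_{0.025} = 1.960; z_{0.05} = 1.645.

n = 43 per group

For two independent groups with equal n: n = 2·((z_{α/2} + z_β) / d)².
z_{α/2} + z_β = 1.960 + 1.645 = 3.605.
n = 2 × (3.605 / 0.78)² = 2 × 4.622² = 2 × 21.36 = 42.7.
Round up to the next whole participant.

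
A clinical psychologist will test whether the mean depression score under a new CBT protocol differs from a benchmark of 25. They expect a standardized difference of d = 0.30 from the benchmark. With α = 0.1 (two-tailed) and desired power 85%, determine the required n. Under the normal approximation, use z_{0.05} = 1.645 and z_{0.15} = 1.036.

For a one-sample test: n = ((z_{α/2} + z_β) / d)².
z_{α/2} + z_β = 1.645 + 1.036 = 2.681.
n = (2.681 / 0.30)² = 8.937² = 79.86.
Round up.

n = 80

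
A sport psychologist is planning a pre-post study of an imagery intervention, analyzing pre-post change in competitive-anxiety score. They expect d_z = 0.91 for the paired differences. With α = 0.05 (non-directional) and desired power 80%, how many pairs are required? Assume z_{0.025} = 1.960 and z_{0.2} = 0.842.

For a paired (one-sample on differences) test: n = ((z_{α/2} + z_β) / d)².
z_{α/2} + z_β = 1.960 + 0.842 = 2.802.
n = (2.802 / 0.91)² = 3.079² = 9.48.
Round up.

n = 10 pairs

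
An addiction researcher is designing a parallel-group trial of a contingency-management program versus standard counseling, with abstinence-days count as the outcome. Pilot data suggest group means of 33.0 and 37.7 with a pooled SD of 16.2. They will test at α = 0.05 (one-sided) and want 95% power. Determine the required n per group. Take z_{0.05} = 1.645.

Cohen's d = |M₁ − M₂| / SD_pooled = |33.0 − 37.7| / 16.2 = 4.7 / 16.2 = 0.290.
For two independent groups with equal n: n = 2·((z_{α} + z_β) / d)².
z_{α} + z_β = 1.645 + 1.645 = 3.290.
n = 2 × (3.290 / 0.290)² = 2 × 11.345² = 2 × 128.71 = 257.4.
Round up to the next whole participant.

n = 258 per group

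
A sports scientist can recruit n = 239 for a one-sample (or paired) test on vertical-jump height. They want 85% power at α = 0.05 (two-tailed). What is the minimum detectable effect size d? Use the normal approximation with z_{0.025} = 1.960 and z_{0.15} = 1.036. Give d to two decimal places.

For a single sample (or paired design) of n = 239: d_min = (z_{α/2} + z_β)/√n.
z-sum = 1.960 + 1.036 = 2.996.
d_min = 2.996 / √239 = 2.996 / 15.460 = 0.194.

d_min ≈ 0.19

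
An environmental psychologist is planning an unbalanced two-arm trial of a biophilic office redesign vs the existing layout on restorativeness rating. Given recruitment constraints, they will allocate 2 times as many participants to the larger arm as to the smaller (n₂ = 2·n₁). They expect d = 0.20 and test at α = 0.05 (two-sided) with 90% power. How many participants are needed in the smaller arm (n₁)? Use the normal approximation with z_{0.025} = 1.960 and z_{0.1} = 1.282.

n₁ = 395

With allocation ratio k = n₂/n₁ = 2, Var(x̄₁−x̄₂) = σ²(1/n₁ + 1/(k·n₁)) = σ²·(k+1)/(k·n₁).
So n₁ = (1 + 1/k)·((z_{α/2} + z_β)/d)² = 1.500 × (3.242/0.20)².
n₁ = 1.500 × 262.76 = 394.1.
Round up: n₁ = 395, giving n₂ = 2 × 395 = 790.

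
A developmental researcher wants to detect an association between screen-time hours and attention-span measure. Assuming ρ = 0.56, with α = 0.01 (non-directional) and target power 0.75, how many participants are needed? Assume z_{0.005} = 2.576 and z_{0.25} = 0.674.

n = 30

Fisher's z: C = ½·ln((1+r)/(1−r)) = ½·ln(3.5455) = 0.6328.
n = ((z_{α/2} + z_β)/C)² + 3.
(2.576 + 0.674) / 0.6328 = 3.250 / 0.6328 = 5.136.
n = 5.136² + 3 = 26.38 + 3 = 29.4.
Round up.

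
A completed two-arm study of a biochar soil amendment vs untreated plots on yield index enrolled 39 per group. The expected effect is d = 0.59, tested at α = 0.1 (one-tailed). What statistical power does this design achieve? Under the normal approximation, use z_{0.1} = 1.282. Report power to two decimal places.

For two equal groups, power = Φ(d·√(n/2) − z_{α}).
d·√(n/2) = 0.59 × √(39/2) = 0.59 × 4.416 = 2.605.
z_β = 2.605 − 1.282 = 1.323.
Power = Φ(1.323) = 0.907.

power ≈ 0.91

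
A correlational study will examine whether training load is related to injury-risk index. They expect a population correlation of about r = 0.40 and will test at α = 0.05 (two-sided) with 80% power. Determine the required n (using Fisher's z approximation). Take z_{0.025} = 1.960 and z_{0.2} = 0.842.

Fisher's z: C = ½·ln((1+r)/(1−r)) = ½·ln(2.3333) = 0.4236.
n = ((z_{α/2} + z_β)/C)² + 3.
(1.960 + 0.842) / 0.4236 = 2.802 / 0.4236 = 6.615.
n = 6.615² + 3 = 43.75 + 3 = 46.8.
Round up.

n = 47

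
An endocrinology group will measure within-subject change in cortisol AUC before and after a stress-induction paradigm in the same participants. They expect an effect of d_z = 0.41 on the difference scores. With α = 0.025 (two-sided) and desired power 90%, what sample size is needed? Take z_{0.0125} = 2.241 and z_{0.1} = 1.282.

For a paired (one-sample on differences) test: n = ((z_{α/2} + z_β) / d)².
z_{α/2} + z_β = 2.241 + 1.282 = 3.523.
n = (3.523 / 0.41)² = 8.593² = 73.83.
Round up.

n = 74 pairs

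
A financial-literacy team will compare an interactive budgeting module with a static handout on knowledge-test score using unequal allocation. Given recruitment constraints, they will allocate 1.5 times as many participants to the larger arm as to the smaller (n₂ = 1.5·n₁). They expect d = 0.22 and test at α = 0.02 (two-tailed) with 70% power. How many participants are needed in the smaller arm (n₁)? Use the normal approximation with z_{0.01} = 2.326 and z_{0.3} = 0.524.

With allocation ratio k = n₂/n₁ = 1.5, Var(x̄₁−x̄₂) = σ²(1/n₁ + 1/(k·n₁)) = σ²·(k+1)/(k·n₁).
So n₁ = (1 + 1/k)·((z_{α/2} + z_β)/d)² = 1.667 × (2.850/0.22)².
n₁ = 1.667 × 167.82 = 279.7.
Round up: n₁ = 280, giving n₂ = 1.5 × 280 = 420.

n₁ = 280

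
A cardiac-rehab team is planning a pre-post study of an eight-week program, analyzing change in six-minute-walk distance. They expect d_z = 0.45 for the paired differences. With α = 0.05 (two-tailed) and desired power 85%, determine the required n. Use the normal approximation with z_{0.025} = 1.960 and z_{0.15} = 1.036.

For a paired (one-sample on differences) test: n = ((z_{α/2} + z_β) / d)².
z_{α/2} + z_β = 1.960 + 1.036 = 2.996.
n = (2.996 / 0.45)² = 6.658² = 44.33.
Round up.

n = 45 pairs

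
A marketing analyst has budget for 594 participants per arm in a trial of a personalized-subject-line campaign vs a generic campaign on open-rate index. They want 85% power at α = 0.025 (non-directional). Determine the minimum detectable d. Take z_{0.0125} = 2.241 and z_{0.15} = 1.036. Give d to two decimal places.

d_min ≈ 0.19

For two independent groups of n = 594 each: d_min = (z_{α/2} + z_β)·√(2/n).
z-sum = 2.241 + 1.036 = 3.277.
d_min = 3.277 × √(2/594) = 3.277 × 0.0580 = 0.190.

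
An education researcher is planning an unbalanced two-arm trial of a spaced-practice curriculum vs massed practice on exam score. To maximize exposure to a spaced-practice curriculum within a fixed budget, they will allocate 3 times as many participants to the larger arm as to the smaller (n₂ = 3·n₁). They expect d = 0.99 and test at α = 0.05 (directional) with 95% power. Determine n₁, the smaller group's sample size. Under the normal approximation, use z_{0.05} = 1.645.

n₁ = 15

With allocation ratio k = n₂/n₁ = 3, Var(x̄₁−x̄₂) = σ²(1/n₁ + 1/(k·n₁)) = σ²·(k+1)/(k·n₁).
So n₁ = (1 + 1/k)·((z_{α} + z_β)/d)² = 1.333 × (3.290/0.99)².
n₁ = 1.333 × 11.04 = 14.7.
Round up: n₁ = 15, giving n₂ = 3 × 15 = 45.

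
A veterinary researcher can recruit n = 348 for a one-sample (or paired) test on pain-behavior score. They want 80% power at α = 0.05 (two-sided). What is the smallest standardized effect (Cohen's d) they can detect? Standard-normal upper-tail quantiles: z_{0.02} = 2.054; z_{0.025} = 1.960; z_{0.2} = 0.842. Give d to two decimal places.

d_min ≈ 0.15

For a single sample (or paired design) of n = 348: d_min = (z_{α/2} + z_β)/√n.
z-sum = 1.960 + 0.842 = 2.802.
d_min = 2.802 / √348 = 2.802 / 18.655 = 0.150.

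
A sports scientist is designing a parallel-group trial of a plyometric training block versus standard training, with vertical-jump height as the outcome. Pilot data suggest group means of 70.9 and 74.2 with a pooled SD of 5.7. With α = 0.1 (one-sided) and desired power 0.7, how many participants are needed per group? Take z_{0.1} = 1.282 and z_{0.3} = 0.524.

Cohen's d = |M₁ − M₂| / SD_pooled = |70.9 − 74.2| / 5.7 = 3.3 / 5.7 = 0.579.
For two independent groups with equal n: n = 2·((z_{α} + z_β) / d)².
z_{α} + z_β = 1.282 + 0.524 = 1.806.
n = 2 × (1.806 / 0.579)² = 2 × 3.119² = 2 × 9.73 = 19.5.
Round up to the next whole participant.

n = 20 per group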